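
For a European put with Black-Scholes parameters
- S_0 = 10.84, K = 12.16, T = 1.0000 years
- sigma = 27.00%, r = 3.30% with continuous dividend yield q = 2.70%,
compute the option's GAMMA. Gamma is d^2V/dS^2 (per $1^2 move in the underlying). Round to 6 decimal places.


Answer: Gamma = 0.127983

Derivation:
d1 = -0.2683662242; d2 = -0.5383662242
phi(d1) = 0.3848318673; exp(-qT) = 0.9733612415; exp(-rT) = 0.9675385596
Gamma = exp(-qT) * phi(d1) / (S * sigma * sqrt(T)) = 0.9733612415 * 0.3848318673 / (10.8400 * 0.2700 * 1.0000000000) = 0.127983


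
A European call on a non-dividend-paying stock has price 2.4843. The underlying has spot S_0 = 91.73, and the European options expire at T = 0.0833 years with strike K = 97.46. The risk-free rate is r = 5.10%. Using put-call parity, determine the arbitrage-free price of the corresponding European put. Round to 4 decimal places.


Answer: Put price = 7.8011

Derivation:
Put-call parity: C - P = S_0 * exp(-qT) - K * exp(-rT).
S_0 * exp(-qT) = 91.7300 * 1.00000000 = 91.73000000
K * exp(-rT) = 97.4600 * 0.99576071 = 97.04683892
P = C - S*exp(-qT) + K*exp(-rT)
P = 2.4843 - 91.73000000 + 97.04683892 = 7.8011


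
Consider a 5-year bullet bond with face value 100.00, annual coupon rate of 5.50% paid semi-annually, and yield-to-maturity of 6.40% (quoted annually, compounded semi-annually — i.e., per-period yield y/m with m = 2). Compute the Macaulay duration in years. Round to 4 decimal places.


Coupon per period c = face * coupon_rate / m = 2.750000
Periods per year m = 2; per-period yield y/m = 0.032000
Number of cashflows N = 10
Cashflows (t years, CF_t, discount factor 1/(1+y/m)^(m*t), PV):
  t = 0.5000: CF_t = 2.750000, DF = 0.968992, PV = 2.664729
  t = 1.0000: CF_t = 2.750000, DF = 0.938946, PV = 2.582101
  t = 1.5000: CF_t = 2.750000, DF = 0.909831, PV = 2.502036
  t = 2.0000: CF_t = 2.750000, DF = 0.881620, PV = 2.424454
  t = 2.5000: CF_t = 2.750000, DF = 0.854283, PV = 2.349277
  t = 3.0000: CF_t = 2.750000, DF = 0.827793, PV = 2.276431
  t = 3.5000: CF_t = 2.750000, DF = 0.802125, PV = 2.205844
  t = 4.0000: CF_t = 2.750000, DF = 0.777253, PV = 2.137446
  t = 4.5000: CF_t = 2.750000, DF = 0.753152, PV = 2.071168
  t = 5.0000: CF_t = 102.750000, DF = 0.729799, PV = 74.986806
Price P = sum_t PV_t = 96.200293
Macaulay numerator sum_t t * PV_t:
  t * PV_t at t = 0.5000: 1.332364
  t * PV_t at t = 1.0000: 2.582101
  t * PV_t at t = 1.5000: 3.753054
  t * PV_t at t = 2.0000: 4.848908
  t * PV_t at t = 2.5000: 5.873192
  t * PV_t at t = 3.0000: 6.829293
  t * PV_t at t = 3.5000: 7.720454
  t * PV_t at t = 4.0000: 8.549783
  t * PV_t at t = 4.5000: 9.320258
  t * PV_t at t = 5.0000: 374.934032
Macaulay duration D = (sum_t t * PV_t) / P = 425.743441 / 96.200293 = 4.425594

Answer: Macaulay duration = 4.4256 years


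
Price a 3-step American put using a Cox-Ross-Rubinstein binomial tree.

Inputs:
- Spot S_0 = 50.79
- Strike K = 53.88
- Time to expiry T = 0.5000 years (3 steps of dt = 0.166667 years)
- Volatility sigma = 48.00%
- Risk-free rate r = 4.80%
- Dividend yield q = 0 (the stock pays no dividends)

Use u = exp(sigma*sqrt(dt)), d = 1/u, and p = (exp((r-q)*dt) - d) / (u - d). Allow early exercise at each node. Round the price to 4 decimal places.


dt = T/N = 0.166667
u = exp(sigma*sqrt(dt)) = 1.216477; d = 1/u = 0.822046
p = (exp((r-q)*dt) - d) / (u - d) = 0.471530
Discount per step: exp(-r*dt) = 0.992032
Stock lattice S(k, i) with i counting down-moves:
  k=0: S(0,0) = 50.7900
  k=1: S(1,0) = 61.7849; S(1,1) = 41.7517
  k=2: S(2,0) = 75.1599; S(2,1) = 50.7900; S(2,2) = 34.3218
  k=3: S(3,0) = 91.4303; S(3,1) = 61.7849; S(3,2) = 41.7517; S(3,3) = 28.2141
Terminal payoffs V(N, i) = max(K - S_T, 0):
  V(3,0) = 0.000000; V(3,1) = 0.000000; V(3,2) = 12.128294; V(3,3) = 25.665897
Backward induction: V(k, i) = exp(-r*dt) * [p * V(k+1, i) + (1-p) * V(k+1, i+1)]; then take max(V_cont, immediate exercise) for American.
  V(2,0) = exp(-r*dt) * [p*0.000000 + (1-p)*0.000000] = 0.000000; exercise = 0.000000; V(2,0) = max -> 0.000000
  V(2,1) = exp(-r*dt) * [p*0.000000 + (1-p)*12.128294] = 6.358368; exercise = 3.090000; V(2,1) = max -> 6.358368
  V(2,2) = exp(-r*dt) * [p*12.128294 + (1-p)*25.665897] = 19.128866; exercise = 19.558186; V(2,2) = max -> 19.558186
  V(1,0) = exp(-r*dt) * [p*0.000000 + (1-p)*6.358368] = 3.333432; exercise = 0.000000; V(1,0) = max -> 3.333432
  V(1,1) = exp(-r*dt) * [p*6.358368 + (1-p)*19.558186] = 13.227828; exercise = 12.128294; V(1,1) = max -> 13.227828
  V(0,0) = exp(-r*dt) * [p*3.333432 + (1-p)*13.227828] = 8.494097; exercise = 3.090000; V(0,0) = max -> 8.494097

Answer: Price = V(0,0) = 8.4941


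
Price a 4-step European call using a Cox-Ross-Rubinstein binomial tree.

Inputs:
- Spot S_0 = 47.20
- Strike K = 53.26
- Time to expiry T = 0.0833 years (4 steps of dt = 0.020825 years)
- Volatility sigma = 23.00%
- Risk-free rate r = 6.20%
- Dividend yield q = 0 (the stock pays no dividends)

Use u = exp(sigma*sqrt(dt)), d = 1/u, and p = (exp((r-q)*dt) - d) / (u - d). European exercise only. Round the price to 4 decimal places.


Answer: Price = V(0,0) = 0.0436

Derivation:
dt = T/N = 0.020825
u = exp(sigma*sqrt(dt)) = 1.033748; d = 1/u = 0.967354
p = (exp((r-q)*dt) - d) / (u - d) = 0.511162
Discount per step: exp(-r*dt) = 0.998710
Stock lattice S(k, i) with i counting down-moves:
  k=0: S(0,0) = 47.2000
  k=1: S(1,0) = 48.7929; S(1,1) = 45.6591
  k=2: S(2,0) = 50.4396; S(2,1) = 47.2000; S(2,2) = 44.1685
  k=3: S(3,0) = 52.1418; S(3,1) = 48.7929; S(3,2) = 45.6591; S(3,3) = 42.7266
  k=4: S(4,0) = 53.9015; S(4,1) = 50.4396; S(4,2) = 47.2000; S(4,3) = 44.1685; S(4,4) = 41.3317
Terminal payoffs V(N, i) = max(S_T - K, 0):
  V(4,0) = 0.641478; V(4,1) = 0.000000; V(4,2) = 0.000000; V(4,3) = 0.000000; V(4,4) = 0.000000
Backward induction: V(k, i) = exp(-r*dt) * [p * V(k+1, i) + (1-p) * V(k+1, i+1)].
  V(3,0) = exp(-r*dt) * [p*0.641478 + (1-p)*0.000000] = 0.327476
  V(3,1) = exp(-r*dt) * [p*0.000000 + (1-p)*0.000000] = 0.000000
  V(3,2) = exp(-r*dt) * [p*0.000000 + (1-p)*0.000000] = 0.000000
  V(3,3) = exp(-r*dt) * [p*0.000000 + (1-p)*0.000000] = 0.000000
  V(2,0) = exp(-r*dt) * [p*0.327476 + (1-p)*0.000000] = 0.167177
  V(2,1) = exp(-r*dt) * [p*0.000000 + (1-p)*0.000000] = 0.000000
  V(2,2) = exp(-r*dt) * [p*0.000000 + (1-p)*0.000000] = 0.000000
  V(1,0) = exp(-r*dt) * [p*0.167177 + (1-p)*0.000000] = 0.085345
  V(1,1) = exp(-r*dt) * [p*0.000000 + (1-p)*0.000000] = 0.000000
  V(0,0) = exp(-r*dt) * [p*0.085345 + (1-p)*0.000000] = 0.043569


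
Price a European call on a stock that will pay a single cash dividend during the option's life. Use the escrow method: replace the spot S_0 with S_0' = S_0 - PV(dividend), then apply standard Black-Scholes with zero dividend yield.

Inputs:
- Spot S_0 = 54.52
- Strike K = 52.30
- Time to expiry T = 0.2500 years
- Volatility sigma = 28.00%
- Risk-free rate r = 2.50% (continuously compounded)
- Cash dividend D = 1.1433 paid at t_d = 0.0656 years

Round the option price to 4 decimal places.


Answer: Price = 3.6950

Derivation:
PV(D) = D * exp(-r * t_d) = 1.1433 * 0.99836134 = 1.14142652
S_0' = S_0 - PV(D) = 54.5200 - 1.14142652 = 53.37857348
d1 = (ln(S_0'/K) + (r + sigma^2/2)*T) / (sigma*sqrt(T)) = 0.26045035
d2 = d1 - sigma*sqrt(T) = 0.12045035
exp(-rT) = 0.99376949
N(d1) = 0.60274179; N(d2) = 0.54793679
C = S_0' * N(d1) - K * exp(-rT) * N(d2) = 53.37857348 * 0.60274179 - 52.3000 * 0.99376949 * 0.54793679 = 3.6950


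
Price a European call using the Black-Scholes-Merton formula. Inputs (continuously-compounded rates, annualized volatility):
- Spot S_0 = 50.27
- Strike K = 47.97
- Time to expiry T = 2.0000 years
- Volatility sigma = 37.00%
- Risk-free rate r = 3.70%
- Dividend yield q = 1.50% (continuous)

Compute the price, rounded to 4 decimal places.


Answer: Price = 11.8909

Derivation:
d1 = (ln(S/K) + (r - q + 0.5*sigma^2) * T) / (sigma * sqrt(T)) = 0.43521976
d2 = d1 - sigma * sqrt(T) = -0.08803926
exp(-rT) = 0.92867169; exp(-qT) = 0.97044553
C = S_0 * exp(-qT) * N(d1) - K * exp(-rT) * N(d2)
N(d1) = 0.66829854; N(d2) = 0.46492274
C = 50.2700 * 0.97044553 * 0.66829854 - 47.9700 * 0.92867169 * 0.46492274 = 11.8909


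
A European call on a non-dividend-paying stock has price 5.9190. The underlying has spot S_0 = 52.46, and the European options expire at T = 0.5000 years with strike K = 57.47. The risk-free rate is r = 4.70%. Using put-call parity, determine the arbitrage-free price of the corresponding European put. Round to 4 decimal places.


Answer: Put price = 9.5942

Derivation:
Put-call parity: C - P = S_0 * exp(-qT) - K * exp(-rT).
S_0 * exp(-qT) = 52.4600 * 1.00000000 = 52.46000000
K * exp(-rT) = 57.4700 * 0.97677397 = 56.13520032
P = C - S*exp(-qT) + K*exp(-rT)
P = 5.9190 - 52.46000000 + 56.13520032 = 9.5942


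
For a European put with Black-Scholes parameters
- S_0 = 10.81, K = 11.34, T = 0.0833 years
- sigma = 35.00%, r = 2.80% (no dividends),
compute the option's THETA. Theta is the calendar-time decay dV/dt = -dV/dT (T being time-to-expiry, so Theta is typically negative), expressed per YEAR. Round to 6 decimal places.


Answer: Theta = -2.194428

Derivation:
d1 = -0.4002346806; d2 = -0.5012507684
phi(d1) = 0.3682355614; exp(-qT) = 1.0000000000; exp(-rT) = 0.9976703179
Theta = -S*exp(-qT)*phi(d1)*sigma/(2*sqrt(T)) + r*K*exp(-rT)*N(-d2) - q*S*exp(-qT)*N(-d1)
N(-d1) = 0.6555081634; N(-d2) = 0.6919026757; sqrt(T) = 0.2886173938
Term 1 = -10.8100 * 1.0000000000 * 0.3682355614 * 0.3500 / (2 * 0.2886173938) = -2.4136092912
Term 2 = 0.0280 * 11.3400 * 0.9976703179 * 0.6919026757 = 0.2191811229
Term 3 = 0 (no dividend yield, q = 0)
Theta = -2.4136092912 + (0.2191811229) + (0.0000000000) = -2.194428


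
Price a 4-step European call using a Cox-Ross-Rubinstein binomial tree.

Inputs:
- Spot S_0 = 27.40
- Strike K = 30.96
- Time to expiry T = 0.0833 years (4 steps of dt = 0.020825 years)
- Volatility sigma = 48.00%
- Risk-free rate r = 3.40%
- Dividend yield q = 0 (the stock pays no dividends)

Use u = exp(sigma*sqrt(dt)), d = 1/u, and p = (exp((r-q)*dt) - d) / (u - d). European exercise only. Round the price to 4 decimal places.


Answer: Price = V(0,0) = 0.4142

Derivation:
dt = T/N = 0.020825
u = exp(sigma*sqrt(dt)) = 1.071724; d = 1/u = 0.933076
p = (exp((r-q)*dt) - d) / (u - d) = 0.487799
Discount per step: exp(-r*dt) = 0.999292
Stock lattice S(k, i) with i counting down-moves:
  k=0: S(0,0) = 27.4000
  k=1: S(1,0) = 29.3652; S(1,1) = 25.5663
  k=2: S(2,0) = 31.4714; S(2,1) = 27.4000; S(2,2) = 23.8553
  k=3: S(3,0) = 33.7286; S(3,1) = 29.3652; S(3,2) = 25.5663; S(3,3) = 22.2588
  k=4: S(4,0) = 36.1478; S(4,1) = 31.4714; S(4,2) = 27.4000; S(4,3) = 23.8553; S(4,4) = 20.7692
Terminal payoffs V(N, i) = max(S_T - K, 0):
  V(4,0) = 5.187786; V(4,1) = 0.511405; V(4,2) = 0.000000; V(4,3) = 0.000000; V(4,4) = 0.000000
Backward induction: V(k, i) = exp(-r*dt) * [p * V(k+1, i) + (1-p) * V(k+1, i+1)].
  V(3,0) = exp(-r*dt) * [p*5.187786 + (1-p)*0.511405] = 2.790561
  V(3,1) = exp(-r*dt) * [p*0.511405 + (1-p)*0.000000] = 0.249286
  V(3,2) = exp(-r*dt) * [p*0.000000 + (1-p)*0.000000] = 0.000000
  V(3,3) = exp(-r*dt) * [p*0.000000 + (1-p)*0.000000] = 0.000000
  V(2,0) = exp(-r*dt) * [p*2.790561 + (1-p)*0.249286] = 1.487862
  V(2,1) = exp(-r*dt) * [p*0.249286 + (1-p)*0.000000] = 0.121515
  V(2,2) = exp(-r*dt) * [p*0.000000 + (1-p)*0.000000] = 0.000000
  V(1,0) = exp(-r*dt) * [p*1.487862 + (1-p)*0.121515] = 0.787460
  V(1,1) = exp(-r*dt) * [p*0.121515 + (1-p)*0.000000] = 0.059233
  V(0,0) = exp(-r*dt) * [p*0.787460 + (1-p)*0.059233] = 0.414168


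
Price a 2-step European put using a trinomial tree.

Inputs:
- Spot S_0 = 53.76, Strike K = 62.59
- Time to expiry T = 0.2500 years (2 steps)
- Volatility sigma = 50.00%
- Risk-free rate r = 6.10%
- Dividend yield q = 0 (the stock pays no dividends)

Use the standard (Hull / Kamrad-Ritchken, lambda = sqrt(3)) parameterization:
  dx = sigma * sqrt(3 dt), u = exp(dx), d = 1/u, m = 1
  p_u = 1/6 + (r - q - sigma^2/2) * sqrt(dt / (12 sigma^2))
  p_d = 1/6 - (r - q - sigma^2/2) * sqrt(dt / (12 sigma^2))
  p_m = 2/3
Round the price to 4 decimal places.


Answer: Price = V(0,0) = 10.8399

Derivation:
dt = T/N = 0.125000; dx = sigma*sqrt(3*dt) = 0.306186
u = exp(dx) = 1.358235; d = 1/u = 0.736250
p_u = 0.153603, p_m = 0.666667, p_d = 0.179731
Discount per step: exp(-r*dt) = 0.992404
Stock lattice S(k, j) with j the centered position index:
  k=0: S(0,+0) = 53.7600
  k=1: S(1,-1) = 39.5808; S(1,+0) = 53.7600; S(1,+1) = 73.0187
  k=2: S(2,-2) = 29.1413; S(2,-1) = 39.5808; S(2,+0) = 53.7600; S(2,+1) = 73.0187; S(2,+2) = 99.1766
Terminal payoffs V(N, j) = max(K - S_T, 0):
  V(2,-2) = 33.448675; V(2,-1) = 23.009227; V(2,+0) = 8.830000; V(2,+1) = 0.000000; V(2,+2) = 0.000000
Backward induction: V(k, j) = exp(-r*dt) * [p_u * V(k+1, j+1) + p_m * V(k+1, j) + p_d * V(k+1, j-1)]
  V(1,-1) = exp(-r*dt) * [p_u*8.830000 + p_m*23.009227 + p_d*33.448675] = 22.535061
  V(1,+0) = exp(-r*dt) * [p_u*0.000000 + p_m*8.830000 + p_d*23.009227] = 9.946001
  V(1,+1) = exp(-r*dt) * [p_u*0.000000 + p_m*0.000000 + p_d*8.830000] = 1.574966
  V(0,+0) = exp(-r*dt) * [p_u*1.574966 + p_m*9.946001 + p_d*22.535061] = 10.839857


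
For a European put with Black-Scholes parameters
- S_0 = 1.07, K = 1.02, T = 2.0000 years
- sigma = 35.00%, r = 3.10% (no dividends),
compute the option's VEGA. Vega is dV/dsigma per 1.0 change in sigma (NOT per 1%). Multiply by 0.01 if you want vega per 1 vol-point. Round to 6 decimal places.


d1 = 0.4694300521; d2 = -0.0255446948
phi(d1) = 0.3573209719; exp(-qT) = 1.0000000000; exp(-rT) = 0.9398828868
Vega = S * exp(-qT) * phi(d1) * sqrt(T) = 1.0700 * 1.0000000000 * 0.3573209719 * 1.4142135624 = 0.540701

Answer: Vega = 0.540701


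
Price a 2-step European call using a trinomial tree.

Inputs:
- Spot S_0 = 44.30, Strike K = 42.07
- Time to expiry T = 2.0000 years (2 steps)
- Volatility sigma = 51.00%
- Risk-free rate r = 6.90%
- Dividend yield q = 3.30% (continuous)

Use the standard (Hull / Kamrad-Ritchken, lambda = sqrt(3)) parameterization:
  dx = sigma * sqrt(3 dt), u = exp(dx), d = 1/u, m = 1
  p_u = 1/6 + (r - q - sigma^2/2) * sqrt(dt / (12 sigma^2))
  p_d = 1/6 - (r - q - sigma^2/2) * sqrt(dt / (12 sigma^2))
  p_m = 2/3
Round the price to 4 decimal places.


Answer: Price = V(0,0) = 11.9696

Derivation:
dt = T/N = 1.000000; dx = sigma*sqrt(3*dt) = 0.883346
u = exp(dx) = 2.418980; d = 1/u = 0.413397
p_u = 0.113432, p_m = 0.666667, p_d = 0.219902
Discount per step: exp(-r*dt) = 0.933327
Stock lattice S(k, j) with j the centered position index:
  k=0: S(0,+0) = 44.3000
  k=1: S(1,-1) = 18.3135; S(1,+0) = 44.3000; S(1,+1) = 107.1608
  k=2: S(2,-2) = 7.5708; S(2,-1) = 18.3135; S(2,+0) = 44.3000; S(2,+1) = 107.1608; S(2,+2) = 259.2198
Terminal payoffs V(N, j) = max(S_T - K, 0):
  V(2,-2) = 0.000000; V(2,-1) = 0.000000; V(2,+0) = 2.230000; V(2,+1) = 65.090808; V(2,+2) = 217.149839
Backward induction: V(k, j) = exp(-r*dt) * [p_u * V(k+1, j+1) + p_m * V(k+1, j) + p_d * V(k+1, j-1)]
  V(1,-1) = exp(-r*dt) * [p_u*2.230000 + p_m*0.000000 + p_d*0.000000] = 0.236087
  V(1,+0) = exp(-r*dt) * [p_u*65.090808 + p_m*2.230000 + p_d*0.000000] = 8.278626
  V(1,+1) = exp(-r*dt) * [p_u*217.149839 + p_m*65.090808 + p_d*2.230000] = 63.947719
  V(0,+0) = exp(-r*dt) * [p_u*63.947719 + p_m*8.278626 + p_d*0.236087] = 11.969626


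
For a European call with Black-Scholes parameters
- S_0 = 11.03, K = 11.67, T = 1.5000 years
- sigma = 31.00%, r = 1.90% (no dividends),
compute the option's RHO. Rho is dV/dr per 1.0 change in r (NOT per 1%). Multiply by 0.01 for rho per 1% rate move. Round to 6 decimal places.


Answer: Rho = 6.739747

Derivation:
d1 = 0.1163438804; d2 = -0.2633270297
phi(d1) = 0.3962513755; exp(-qT) = 1.0000000000; exp(-rT) = 0.9719022941
N(d2) = 0.3961492640
Rho = K*T*exp(-rT)*N(d2) = 11.6700 * 1.5000 * 0.9719022941 * 0.3961492640 = 6.739747


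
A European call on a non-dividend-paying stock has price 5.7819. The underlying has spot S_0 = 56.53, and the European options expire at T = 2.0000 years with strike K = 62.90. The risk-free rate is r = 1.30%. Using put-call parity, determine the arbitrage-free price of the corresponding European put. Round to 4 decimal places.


Put-call parity: C - P = S_0 * exp(-qT) - K * exp(-rT).
S_0 * exp(-qT) = 56.5300 * 1.00000000 = 56.53000000
K * exp(-rT) = 62.9000 * 0.97433509 = 61.28567714
P = C - S*exp(-qT) + K*exp(-rT)
P = 5.7819 - 56.53000000 + 61.28567714 = 10.5376

Answer: Put price = 10.5376


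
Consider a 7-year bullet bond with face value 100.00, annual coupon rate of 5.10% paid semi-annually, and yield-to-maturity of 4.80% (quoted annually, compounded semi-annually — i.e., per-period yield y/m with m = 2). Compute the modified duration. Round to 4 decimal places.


Answer: Modified duration = 5.8443

Derivation:
Coupon per period c = face * coupon_rate / m = 2.550000
Periods per year m = 2; per-period yield y/m = 0.024000
Number of cashflows N = 14
Cashflows (t years, CF_t, discount factor 1/(1+y/m)^(m*t), PV):
  t = 0.5000: CF_t = 2.550000, DF = 0.976562, PV = 2.490234
  t = 1.0000: CF_t = 2.550000, DF = 0.953674, PV = 2.431870
  t = 1.5000: CF_t = 2.550000, DF = 0.931323, PV = 2.374873
  t = 2.0000: CF_t = 2.550000, DF = 0.909495, PV = 2.319211
  t = 2.5000: CF_t = 2.550000, DF = 0.888178, PV = 2.264855
  t = 3.0000: CF_t = 2.550000, DF = 0.867362, PV = 2.211772
  t = 3.5000: CF_t = 2.550000, DF = 0.847033, PV = 2.159934
  t = 4.0000: CF_t = 2.550000, DF = 0.827181, PV = 2.109311
  t = 4.5000: CF_t = 2.550000, DF = 0.807794, PV = 2.059874
  t = 5.0000: CF_t = 2.550000, DF = 0.788861, PV = 2.011595
  t = 5.5000: CF_t = 2.550000, DF = 0.770372, PV = 1.964449
  t = 6.0000: CF_t = 2.550000, DF = 0.752316, PV = 1.918407
  t = 6.5000: CF_t = 2.550000, DF = 0.734684, PV = 1.873444
  t = 7.0000: CF_t = 102.550000, DF = 0.717465, PV = 73.576017
Price P = sum_t PV_t = 101.765845
First compute Macaulay numerator sum_t t * PV_t:
  t * PV_t at t = 0.5000: 1.245117
  t * PV_t at t = 1.0000: 2.431870
  t * PV_t at t = 1.5000: 3.562309
  t * PV_t at t = 2.0000: 4.638423
  t * PV_t at t = 2.5000: 5.662137
  t * PV_t at t = 3.0000: 6.635317
  t * PV_t at t = 3.5000: 7.559769
  t * PV_t at t = 4.0000: 8.437242
  t * PV_t at t = 4.5000: 9.269431
  t * PV_t at t = 5.0000: 10.057977
  t * PV_t at t = 5.5000: 10.804467
  t * PV_t at t = 6.0000: 11.510441
  t * PV_t at t = 6.5000: 12.177387
  t * PV_t at t = 7.0000: 515.032117
Macaulay duration D = 609.024003 / 101.765845 = 5.984562
Modified duration = D / (1 + y/m) = 5.984562 / (1 + 0.024000) = 5.844299


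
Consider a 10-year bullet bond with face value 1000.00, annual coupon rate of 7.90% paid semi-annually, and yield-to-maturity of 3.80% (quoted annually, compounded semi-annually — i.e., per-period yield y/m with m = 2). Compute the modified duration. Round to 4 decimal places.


Coupon per period c = face * coupon_rate / m = 39.500000
Periods per year m = 2; per-period yield y/m = 0.019000
Number of cashflows N = 20
Cashflows (t years, CF_t, discount factor 1/(1+y/m)^(m*t), PV):
  t = 0.5000: CF_t = 39.500000, DF = 0.981354, PV = 38.763494
  t = 1.0000: CF_t = 39.500000, DF = 0.963056, PV = 38.040720
  t = 1.5000: CF_t = 39.500000, DF = 0.945099, PV = 37.331423
  t = 2.0000: CF_t = 39.500000, DF = 0.927477, PV = 36.635351
  t = 2.5000: CF_t = 39.500000, DF = 0.910184, PV = 35.952258
  t = 3.0000: CF_t = 39.500000, DF = 0.893213, PV = 35.281902
  t = 3.5000: CF_t = 39.500000, DF = 0.876558, PV = 34.624045
  t = 4.0000: CF_t = 39.500000, DF = 0.860214, PV = 33.978455
  t = 4.5000: CF_t = 39.500000, DF = 0.844175, PV = 33.344902
  t = 5.0000: CF_t = 39.500000, DF = 0.828434, PV = 32.723161
  t = 5.5000: CF_t = 39.500000, DF = 0.812988, PV = 32.113014
  t = 6.0000: CF_t = 39.500000, DF = 0.797829, PV = 31.514244
  t = 6.5000: CF_t = 39.500000, DF = 0.782953, PV = 30.926637
  t = 7.0000: CF_t = 39.500000, DF = 0.768354, PV = 30.349988
  t = 7.5000: CF_t = 39.500000, DF = 0.754028, PV = 29.784090
  t = 8.0000: CF_t = 39.500000, DF = 0.739968, PV = 29.228744
  t = 8.5000: CF_t = 39.500000, DF = 0.726171, PV = 28.683753
  t = 9.0000: CF_t = 39.500000, DF = 0.712631, PV = 28.148923
  t = 9.5000: CF_t = 39.500000, DF = 0.699343, PV = 27.624066
  t = 10.0000: CF_t = 1039.500000, DF = 0.686304, PV = 713.412663
Price P = sum_t PV_t = 1338.461832
First compute Macaulay numerator sum_t t * PV_t:
  t * PV_t at t = 0.5000: 19.381747
  t * PV_t at t = 1.0000: 38.040720
  t * PV_t at t = 1.5000: 55.997134
  t * PV_t at t = 2.0000: 73.270702
  t * PV_t at t = 2.5000: 89.880646
  t * PV_t at t = 3.0000: 105.845707
  t * PV_t at t = 3.5000: 121.184159
  t * PV_t at t = 4.0000: 135.913819
  t * PV_t at t = 4.5000: 150.052057
  t * PV_t at t = 5.0000: 163.615807
  t * PV_t at t = 5.5000: 176.621578
  t * PV_t at t = 6.0000: 189.085462
  t * PV_t at t = 6.5000: 201.023144
  t * PV_t at t = 7.0000: 212.449914
  t * PV_t at t = 7.5000: 223.380675
  t * PV_t at t = 8.0000: 233.829951
  t * PV_t at t = 8.5000: 243.811897
  t * PV_t at t = 9.0000: 253.340307
  t * PV_t at t = 9.5000: 262.428625
  t * PV_t at t = 10.0000: 7134.126626
Macaulay duration D = 10083.280676 / 1338.461832 = 7.533484
Modified duration = D / (1 + y/m) = 7.533484 / (1 + 0.019000) = 7.393017

Answer: Modified duration = 7.3930


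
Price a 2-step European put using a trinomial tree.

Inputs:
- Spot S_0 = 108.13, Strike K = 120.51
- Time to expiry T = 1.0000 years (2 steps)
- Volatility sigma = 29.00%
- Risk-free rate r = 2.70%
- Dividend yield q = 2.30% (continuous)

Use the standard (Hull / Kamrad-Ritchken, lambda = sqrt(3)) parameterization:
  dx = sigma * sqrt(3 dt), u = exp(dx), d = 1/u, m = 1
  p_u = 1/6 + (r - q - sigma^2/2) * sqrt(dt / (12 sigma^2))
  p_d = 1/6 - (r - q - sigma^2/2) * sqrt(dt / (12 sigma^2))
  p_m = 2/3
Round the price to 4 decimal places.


dt = T/N = 0.500000; dx = sigma*sqrt(3*dt) = 0.355176
u = exp(dx) = 1.426432; d = 1/u = 0.701050
p_u = 0.139884, p_m = 0.666667, p_d = 0.193449
Discount per step: exp(-r*dt) = 0.986591
Stock lattice S(k, j) with j the centered position index:
  k=0: S(0,+0) = 108.1300
  k=1: S(1,-1) = 75.8045; S(1,+0) = 108.1300; S(1,+1) = 154.2401
  k=2: S(2,-2) = 53.1428; S(2,-1) = 75.8045; S(2,+0) = 108.1300; S(2,+1) = 154.2401; S(2,+2) = 220.0129
Terminal payoffs V(N, j) = max(K - S_T, 0):
  V(2,-2) = 67.367224; V(2,-1) = 44.705459; V(2,+0) = 12.380000; V(2,+1) = 0.000000; V(2,+2) = 0.000000
Backward induction: V(k, j) = exp(-r*dt) * [p_u * V(k+1, j+1) + p_m * V(k+1, j) + p_d * V(k+1, j-1)]
  V(1,-1) = exp(-r*dt) * [p_u*12.380000 + p_m*44.705459 + p_d*67.367224] = 43.969920
  V(1,+0) = exp(-r*dt) * [p_u*0.000000 + p_m*12.380000 + p_d*44.705459] = 16.674929
  V(1,+1) = exp(-r*dt) * [p_u*0.000000 + p_m*0.000000 + p_d*12.380000] = 2.362787
  V(0,+0) = exp(-r*dt) * [p_u*2.362787 + p_m*16.674929 + p_d*43.969920] = 19.685523

Answer: Price = V(0,0) = 19.6855


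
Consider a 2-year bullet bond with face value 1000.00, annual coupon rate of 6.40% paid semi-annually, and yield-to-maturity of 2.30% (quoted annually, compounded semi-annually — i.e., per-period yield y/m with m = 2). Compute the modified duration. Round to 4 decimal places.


Answer: Modified duration = 1.8910

Derivation:
Coupon per period c = face * coupon_rate / m = 32.000000
Periods per year m = 2; per-period yield y/m = 0.011500
Number of cashflows N = 4
Cashflows (t years, CF_t, discount factor 1/(1+y/m)^(m*t), PV):
  t = 0.5000: CF_t = 32.000000, DF = 0.988631, PV = 31.636184
  t = 1.0000: CF_t = 32.000000, DF = 0.977391, PV = 31.276504
  t = 1.5000: CF_t = 32.000000, DF = 0.966279, PV = 30.920914
  t = 2.0000: CF_t = 1032.000000, DF = 0.955293, PV = 985.862049
Price P = sum_t PV_t = 1079.695651
First compute Macaulay numerator sum_t t * PV_t:
  t * PV_t at t = 0.5000: 15.818092
  t * PV_t at t = 1.0000: 31.276504
  t * PV_t at t = 1.5000: 46.381370
  t * PV_t at t = 2.0000: 1971.724099
Macaulay duration D = 2065.200065 / 1079.695651 = 1.912761
Modified duration = D / (1 + y/m) = 1.912761 / (1 + 0.011500) = 1.891015


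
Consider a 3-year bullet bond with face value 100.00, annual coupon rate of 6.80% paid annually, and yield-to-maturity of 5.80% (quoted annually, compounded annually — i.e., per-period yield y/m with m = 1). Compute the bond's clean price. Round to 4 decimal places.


Answer: Price = 102.6829

Derivation:
Coupon per period c = face * coupon_rate / m = 6.800000
Periods per year m = 1; per-period yield y/m = 0.058000
Number of cashflows N = 3
Cashflows (t years, CF_t, discount factor 1/(1+y/m)^(m*t), PV):
  t = 1.0000: CF_t = 6.800000, DF = 0.945180, PV = 6.427221
  t = 2.0000: CF_t = 6.800000, DF = 0.893364, PV = 6.074878
  t = 3.0000: CF_t = 106.800000, DF = 0.844390, PV = 90.180834
Price P = sum_t PV_t = 102.682934


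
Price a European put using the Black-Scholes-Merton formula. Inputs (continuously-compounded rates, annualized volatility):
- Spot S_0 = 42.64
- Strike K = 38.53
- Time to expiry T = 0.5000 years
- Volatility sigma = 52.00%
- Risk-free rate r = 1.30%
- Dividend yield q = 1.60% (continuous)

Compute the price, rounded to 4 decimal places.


Answer: Price = 4.0799

Derivation:
d1 = (ln(S/K) + (r - q + 0.5*sigma^2) * T) / (sigma * sqrt(T)) = 0.45541925
d2 = d1 - sigma * sqrt(T) = 0.08772372
exp(-rT) = 0.99352108; exp(-qT) = 0.99203191
P = K * exp(-rT) * N(-d2) - S_0 * exp(-qT) * N(-d1)
N(-d1) = 0.32440382; N(-d2) = 0.46504813
P = 38.5300 * 0.99352108 * 0.46504813 - 42.6400 * 0.99203191 * 0.32440382 = 4.0799


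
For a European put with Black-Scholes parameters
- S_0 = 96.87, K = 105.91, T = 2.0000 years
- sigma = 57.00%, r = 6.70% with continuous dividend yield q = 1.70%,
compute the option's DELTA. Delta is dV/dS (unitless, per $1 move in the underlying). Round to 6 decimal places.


d1 = 0.4164241111; d2 = -0.3896776195
phi(d1) = 0.3658093242; exp(-qT) = 0.9665715046; exp(-rT) = 0.8745900646
N(-d1) = 0.3385498441
Delta = -exp(-qT) * N(-d1) = -0.9665715046 * 0.3385498441 = -0.327233

Answer: Delta = -0.327233


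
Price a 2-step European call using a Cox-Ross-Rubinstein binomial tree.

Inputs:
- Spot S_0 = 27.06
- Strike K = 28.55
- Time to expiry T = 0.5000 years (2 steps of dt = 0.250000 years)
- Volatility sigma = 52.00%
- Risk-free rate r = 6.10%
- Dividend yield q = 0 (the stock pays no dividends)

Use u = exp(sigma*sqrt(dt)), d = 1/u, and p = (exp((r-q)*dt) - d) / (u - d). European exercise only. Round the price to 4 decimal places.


Answer: Price = V(0,0) = 3.5519

Derivation:
dt = T/N = 0.250000
u = exp(sigma*sqrt(dt)) = 1.296930; d = 1/u = 0.771052
p = (exp((r-q)*dt) - d) / (u - d) = 0.464585
Discount per step: exp(-r*dt) = 0.984866
Stock lattice S(k, i) with i counting down-moves:
  k=0: S(0,0) = 27.0600
  k=1: S(1,0) = 35.0949; S(1,1) = 20.8647
  k=2: S(2,0) = 45.5157; S(2,1) = 27.0600; S(2,2) = 16.0877
Terminal payoffs V(N, i) = max(S_T - K, 0):
  V(2,0) = 16.965668; V(2,1) = 0.000000; V(2,2) = 0.000000
Backward induction: V(k, i) = exp(-r*dt) * [p * V(k+1, i) + (1-p) * V(k+1, i+1)].
  V(1,0) = exp(-r*dt) * [p*16.965668 + (1-p)*0.000000] = 7.762707
  V(1,1) = exp(-r*dt) * [p*0.000000 + (1-p)*0.000000] = 0.000000
  V(0,0) = exp(-r*dt) * [p*7.762707 + (1-p)*0.000000] = 3.551857


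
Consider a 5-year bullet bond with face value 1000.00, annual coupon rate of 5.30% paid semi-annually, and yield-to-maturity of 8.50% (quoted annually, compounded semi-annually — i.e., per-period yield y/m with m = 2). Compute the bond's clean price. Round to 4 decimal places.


Coupon per period c = face * coupon_rate / m = 26.500000
Periods per year m = 2; per-period yield y/m = 0.042500
Number of cashflows N = 10
Cashflows (t years, CF_t, discount factor 1/(1+y/m)^(m*t), PV):
  t = 0.5000: CF_t = 26.500000, DF = 0.959233, PV = 25.419664
  t = 1.0000: CF_t = 26.500000, DF = 0.920127, PV = 24.383371
  t = 1.5000: CF_t = 26.500000, DF = 0.882616, PV = 23.389325
  t = 2.0000: CF_t = 26.500000, DF = 0.846634, PV = 22.435803
  t = 2.5000: CF_t = 26.500000, DF = 0.812119, PV = 21.521154
  t = 3.0000: CF_t = 26.500000, DF = 0.779011, PV = 20.643793
  t = 3.5000: CF_t = 26.500000, DF = 0.747253, PV = 19.802199
  t = 4.0000: CF_t = 26.500000, DF = 0.716789, PV = 18.994915
  t = 4.5000: CF_t = 26.500000, DF = 0.687568, PV = 18.220542
  t = 5.0000: CF_t = 1026.500000, DF = 0.659537, PV = 677.015041
Price P = sum_t PV_t = 871.825808

Answer: Price = 871.8258


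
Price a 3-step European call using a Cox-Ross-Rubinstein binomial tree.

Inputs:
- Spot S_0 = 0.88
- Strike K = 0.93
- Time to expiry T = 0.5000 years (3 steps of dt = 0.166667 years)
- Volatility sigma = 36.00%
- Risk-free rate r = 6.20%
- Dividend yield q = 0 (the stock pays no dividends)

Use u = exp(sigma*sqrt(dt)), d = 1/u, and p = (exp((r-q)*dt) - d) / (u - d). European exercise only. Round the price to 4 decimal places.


dt = T/N = 0.166667
u = exp(sigma*sqrt(dt)) = 1.158319; d = 1/u = 0.863320
p = (exp((r-q)*dt) - d) / (u - d) = 0.498534
Discount per step: exp(-r*dt) = 0.989720
Stock lattice S(k, i) with i counting down-moves:
  k=0: S(0,0) = 0.8800
  k=1: S(1,0) = 1.0193; S(1,1) = 0.7597
  k=2: S(2,0) = 1.1807; S(2,1) = 0.8800; S(2,2) = 0.6559
  k=3: S(3,0) = 1.3676; S(3,1) = 1.0193; S(3,2) = 0.7597; S(3,3) = 0.5662
Terminal payoffs V(N, i) = max(S_T - K, 0):
  V(3,0) = 0.437624; V(3,1) = 0.089320; V(3,2) = 0.000000; V(3,3) = 0.000000
Backward induction: V(k, i) = exp(-r*dt) * [p * V(k+1, i) + (1-p) * V(k+1, i+1)].
  V(2,0) = exp(-r*dt) * [p*0.437624 + (1-p)*0.089320] = 0.260258
  V(2,1) = exp(-r*dt) * [p*0.089320 + (1-p)*0.000000] = 0.044071
  V(2,2) = exp(-r*dt) * [p*0.000000 + (1-p)*0.000000] = 0.000000
  V(1,0) = exp(-r*dt) * [p*0.260258 + (1-p)*0.044071] = 0.150287
  V(1,1) = exp(-r*dt) * [p*0.044071 + (1-p)*0.000000] = 0.021745
  V(0,0) = exp(-r*dt) * [p*0.150287 + (1-p)*0.021745] = 0.084945

Answer: Price = V(0,0) = 0.0849


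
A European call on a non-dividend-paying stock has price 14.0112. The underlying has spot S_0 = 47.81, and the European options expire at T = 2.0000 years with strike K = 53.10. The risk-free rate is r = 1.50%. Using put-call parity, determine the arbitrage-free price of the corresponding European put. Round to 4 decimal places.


Answer: Put price = 17.7319

Derivation:
Put-call parity: C - P = S_0 * exp(-qT) - K * exp(-rT).
S_0 * exp(-qT) = 47.8100 * 1.00000000 = 47.81000000
K * exp(-rT) = 53.1000 * 0.97044553 = 51.53065783
P = C - S*exp(-qT) + K*exp(-rT)
P = 14.0112 - 47.81000000 + 51.53065783 = 17.7319


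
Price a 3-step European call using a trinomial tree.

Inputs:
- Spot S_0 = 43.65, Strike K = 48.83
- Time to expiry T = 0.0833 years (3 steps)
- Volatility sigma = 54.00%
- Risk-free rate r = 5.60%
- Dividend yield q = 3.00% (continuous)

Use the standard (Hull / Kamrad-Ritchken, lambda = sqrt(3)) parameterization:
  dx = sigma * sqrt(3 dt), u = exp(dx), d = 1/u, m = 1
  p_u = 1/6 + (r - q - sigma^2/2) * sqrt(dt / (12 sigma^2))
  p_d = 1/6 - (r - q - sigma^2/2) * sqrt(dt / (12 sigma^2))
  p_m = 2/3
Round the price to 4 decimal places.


Answer: Price = V(0,0) = 1.0810

Derivation:
dt = T/N = 0.027767; dx = sigma*sqrt(3*dt) = 0.155853
u = exp(dx) = 1.168655; d = 1/u = 0.855685
p_u = 0.155995, p_m = 0.666667, p_d = 0.177338
Discount per step: exp(-r*dt) = 0.998446
Stock lattice S(k, j) with j the centered position index:
  k=0: S(0,+0) = 43.6500
  k=1: S(1,-1) = 37.3506; S(1,+0) = 43.6500; S(1,+1) = 51.0118
  k=2: S(2,-2) = 31.9604; S(2,-1) = 37.3506; S(2,+0) = 43.6500; S(2,+1) = 51.0118; S(2,+2) = 59.6152
  k=3: S(3,-3) = 27.3480; S(3,-2) = 31.9604; S(3,-1) = 37.3506; S(3,+0) = 43.6500; S(3,+1) = 51.0118; S(3,+2) = 59.6152; S(3,+3) = 69.6696
Terminal payoffs V(N, j) = max(S_T - K, 0):
  V(3,-3) = 0.000000; V(3,-2) = 0.000000; V(3,-1) = 0.000000; V(3,+0) = 0.000000; V(3,+1) = 2.181785; V(3,+2) = 10.785170; V(3,+3) = 20.839558
Backward induction: V(k, j) = exp(-r*dt) * [p_u * V(k+1, j+1) + p_m * V(k+1, j) + p_d * V(k+1, j-1)]
  V(2,-2) = exp(-r*dt) * [p_u*0.000000 + p_m*0.000000 + p_d*0.000000] = 0.000000
  V(2,-1) = exp(-r*dt) * [p_u*0.000000 + p_m*0.000000 + p_d*0.000000] = 0.000000
  V(2,+0) = exp(-r*dt) * [p_u*2.181785 + p_m*0.000000 + p_d*0.000000] = 0.339819
  V(2,+1) = exp(-r*dt) * [p_u*10.785170 + p_m*2.181785 + p_d*0.000000] = 3.132081
  V(2,+2) = exp(-r*dt) * [p_u*20.839558 + p_m*10.785170 + p_d*2.181785] = 10.811069
  V(1,-1) = exp(-r*dt) * [p_u*0.339819 + p_m*0.000000 + p_d*0.000000] = 0.052928
  V(1,+0) = exp(-r*dt) * [p_u*3.132081 + p_m*0.339819 + p_d*0.000000] = 0.714023
  V(1,+1) = exp(-r*dt) * [p_u*10.811069 + p_m*3.132081 + p_d*0.339819] = 3.828831
  V(0,+0) = exp(-r*dt) * [p_u*3.828831 + p_m*0.714023 + p_d*0.052928] = 1.080998


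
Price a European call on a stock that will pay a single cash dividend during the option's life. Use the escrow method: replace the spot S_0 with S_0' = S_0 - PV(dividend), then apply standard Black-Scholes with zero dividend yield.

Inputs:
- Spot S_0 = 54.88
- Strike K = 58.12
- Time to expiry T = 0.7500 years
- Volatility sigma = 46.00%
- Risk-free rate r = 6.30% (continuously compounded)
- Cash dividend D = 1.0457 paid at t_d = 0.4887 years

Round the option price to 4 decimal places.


PV(D) = D * exp(-r * t_d) = 1.0457 * 0.96968103 = 1.01399545
S_0' = S_0 - PV(D) = 54.8800 - 1.01399545 = 53.86600455
d1 = (ln(S_0'/K) + (r + sigma^2/2)*T) / (sigma*sqrt(T)) = 0.12699127
d2 = d1 - sigma*sqrt(T) = -0.27138041
exp(-rT) = 0.95384891
N(d1) = 0.55052635; N(d2) = 0.39304923
C = S_0' * N(d1) - K * exp(-rT) * N(d2) = 53.86600455 * 0.55052635 - 58.1200 * 0.95384891 * 0.39304923 = 7.8649

Answer: Price = 7.8649


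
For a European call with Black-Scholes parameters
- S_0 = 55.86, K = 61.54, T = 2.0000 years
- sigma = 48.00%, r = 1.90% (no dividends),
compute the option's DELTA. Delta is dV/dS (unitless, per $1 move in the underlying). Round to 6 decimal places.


Answer: Delta = 0.599763

Derivation:
d1 = 0.2527335027; d2 = -0.4260890073
phi(d1) = 0.3864025239; exp(-qT) = 1.0000000000; exp(-rT) = 0.9627129409
N(d1) = 0.5997629216
Delta = exp(-qT) * N(d1) = 1.0000000000 * 0.5997629216 = 0.599763


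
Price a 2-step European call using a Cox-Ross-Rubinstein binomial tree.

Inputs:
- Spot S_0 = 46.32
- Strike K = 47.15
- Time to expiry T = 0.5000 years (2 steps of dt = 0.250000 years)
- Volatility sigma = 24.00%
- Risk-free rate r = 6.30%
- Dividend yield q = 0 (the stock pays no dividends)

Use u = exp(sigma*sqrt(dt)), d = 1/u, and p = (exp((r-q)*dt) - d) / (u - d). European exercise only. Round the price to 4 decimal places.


Answer: Price = V(0,0) = 3.2669

Derivation:
dt = T/N = 0.250000
u = exp(sigma*sqrt(dt)) = 1.127497; d = 1/u = 0.886920
p = (exp((r-q)*dt) - d) / (u - d) = 0.536022
Discount per step: exp(-r*dt) = 0.984373
Stock lattice S(k, i) with i counting down-moves:
  k=0: S(0,0) = 46.3200
  k=1: S(1,0) = 52.2257; S(1,1) = 41.0822
  k=2: S(2,0) = 58.8843; S(2,1) = 46.3200; S(2,2) = 36.4366
Terminal payoffs V(N, i) = max(S_T - K, 0):
  V(2,0) = 11.734261; V(2,1) = 0.000000; V(2,2) = 0.000000
Backward induction: V(k, i) = exp(-r*dt) * [p * V(k+1, i) + (1-p) * V(k+1, i+1)].
  V(1,0) = exp(-r*dt) * [p*11.734261 + (1-p)*0.000000] = 6.191533
  V(1,1) = exp(-r*dt) * [p*0.000000 + (1-p)*0.000000] = 0.000000
  V(0,0) = exp(-r*dt) * [p*6.191533 + (1-p)*0.000000] = 3.266936


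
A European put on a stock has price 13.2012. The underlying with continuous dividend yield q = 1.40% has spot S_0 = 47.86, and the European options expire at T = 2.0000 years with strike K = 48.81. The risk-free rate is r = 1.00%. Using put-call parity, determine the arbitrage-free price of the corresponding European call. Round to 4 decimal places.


Answer: Call price = 11.8962

Derivation:
Put-call parity: C - P = S_0 * exp(-qT) - K * exp(-rT).
S_0 * exp(-qT) = 47.8600 * 0.97238837 = 46.53850724
K * exp(-rT) = 48.8100 * 0.98019867 = 47.84349724
C = P + S*exp(-qT) - K*exp(-rT)
C = 13.2012 + 46.53850724 - 47.84349724 = 11.8962


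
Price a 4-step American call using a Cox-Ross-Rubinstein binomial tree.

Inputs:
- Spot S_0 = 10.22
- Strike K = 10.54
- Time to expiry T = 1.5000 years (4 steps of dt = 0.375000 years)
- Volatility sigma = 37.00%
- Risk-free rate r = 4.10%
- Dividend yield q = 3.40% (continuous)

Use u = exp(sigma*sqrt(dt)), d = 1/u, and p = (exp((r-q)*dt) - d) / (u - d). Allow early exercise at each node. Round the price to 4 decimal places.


Answer: Price = V(0,0) = 1.6148

Derivation:
dt = T/N = 0.375000
u = exp(sigma*sqrt(dt)) = 1.254300; d = 1/u = 0.797257
p = (exp((r-q)*dt) - d) / (u - d) = 0.449348
Discount per step: exp(-r*dt) = 0.984743
Stock lattice S(k, i) with i counting down-moves:
  k=0: S(0,0) = 10.2200
  k=1: S(1,0) = 12.8189; S(1,1) = 8.1480
  k=2: S(2,0) = 16.0788; S(2,1) = 10.2200; S(2,2) = 6.4960
  k=3: S(3,0) = 20.1677; S(3,1) = 12.8189; S(3,2) = 8.1480; S(3,3) = 5.1790
  k=4: S(4,0) = 25.2963; S(4,1) = 16.0788; S(4,2) = 10.2200; S(4,3) = 6.4960; S(4,4) = 4.1290
Terminal payoffs V(N, i) = max(S_T - K, 0):
  V(4,0) = 14.756291; V(4,1) = 5.538809; V(4,2) = 0.000000; V(4,3) = 0.000000; V(4,4) = 0.000000
Backward induction: V(k, i) = exp(-r*dt) * [p * V(k+1, i) + (1-p) * V(k+1, i+1)]; then take max(V_cont, immediate exercise) for American.
  V(3,0) = exp(-r*dt) * [p*14.756291 + (1-p)*5.538809] = 9.532961; exercise = 9.627653; V(3,0) = max -> 9.627653
  V(3,1) = exp(-r*dt) * [p*5.538809 + (1-p)*0.000000] = 2.450877; exercise = 2.278948; V(3,1) = max -> 2.450877
  V(3,2) = exp(-r*dt) * [p*0.000000 + (1-p)*0.000000] = 0.000000; exercise = 0.000000; V(3,2) = max -> 0.000000
  V(3,3) = exp(-r*dt) * [p*0.000000 + (1-p)*0.000000] = 0.000000; exercise = 0.000000; V(3,3) = max -> 0.000000
  V(2,0) = exp(-r*dt) * [p*9.627653 + (1-p)*2.450877] = 5.589147; exercise = 5.538809; V(2,0) = max -> 5.589147
  V(2,1) = exp(-r*dt) * [p*2.450877 + (1-p)*0.000000] = 1.084493; exercise = 0.000000; V(2,1) = max -> 1.084493
  V(2,2) = exp(-r*dt) * [p*0.000000 + (1-p)*0.000000] = 0.000000; exercise = 0.000000; V(2,2) = max -> 0.000000
  V(1,0) = exp(-r*dt) * [p*5.589147 + (1-p)*1.084493] = 3.061219; exercise = 2.278948; V(1,0) = max -> 3.061219
  V(1,1) = exp(-r*dt) * [p*1.084493 + (1-p)*0.000000] = 0.479879; exercise = 0.000000; V(1,1) = max -> 0.479879
  V(0,0) = exp(-r*dt) * [p*3.061219 + (1-p)*0.479879] = 1.614779; exercise = 0.000000; V(0,0) = max -> 1.614779


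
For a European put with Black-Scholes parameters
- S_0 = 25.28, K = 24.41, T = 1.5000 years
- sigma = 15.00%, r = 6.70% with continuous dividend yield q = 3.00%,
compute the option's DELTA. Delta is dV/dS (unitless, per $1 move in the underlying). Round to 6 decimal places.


Answer: Delta = -0.267118

Derivation:
d1 = 0.5845880634; d2 = 0.4008763327
phi(d1) = 0.3362803355; exp(-qT) = 0.9559974818; exp(-rT) = 0.9043851124
N(-d1) = 0.2794123679
Delta = -exp(-qT) * N(-d1) = -0.9559974818 * 0.2794123679 = -0.267118


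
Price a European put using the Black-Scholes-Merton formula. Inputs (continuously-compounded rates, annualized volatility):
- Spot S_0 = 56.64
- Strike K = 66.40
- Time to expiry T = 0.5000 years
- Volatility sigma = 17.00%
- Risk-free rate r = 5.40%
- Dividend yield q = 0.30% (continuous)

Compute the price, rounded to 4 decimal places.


d1 = (ln(S/K) + (r - q + 0.5*sigma^2) * T) / (sigma * sqrt(T)) = -1.05031651
d2 = d1 - sigma * sqrt(T) = -1.17052466
exp(-rT) = 0.97336124; exp(-qT) = 0.99850112
P = K * exp(-rT) * N(-d2) - S_0 * exp(-qT) * N(-d1)
N(-d1) = 0.85321369; N(-d2) = 0.87910505
P = 66.4000 * 0.97336124 * 0.87910505 - 56.6400 * 0.99850112 * 0.85321369 = 8.5640

Answer: Price = 8.5640


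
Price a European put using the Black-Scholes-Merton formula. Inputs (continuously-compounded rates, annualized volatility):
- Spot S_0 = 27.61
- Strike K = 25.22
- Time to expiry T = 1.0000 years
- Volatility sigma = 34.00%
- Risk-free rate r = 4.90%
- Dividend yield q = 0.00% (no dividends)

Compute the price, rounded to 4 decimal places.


d1 = (ln(S/K) + (r - q + 0.5*sigma^2) * T) / (sigma * sqrt(T)) = 0.58041381
d2 = d1 - sigma * sqrt(T) = 0.24041381
exp(-rT) = 0.95218113; exp(-qT) = 1.00000000
P = K * exp(-rT) * N(-d2) - S_0 * exp(-qT) * N(-d1)
N(-d1) = 0.28081780; N(-d2) = 0.40500474
P = 25.2200 * 0.95218113 * 0.40500474 - 27.6100 * 1.00000000 * 0.28081780 = 1.9724

Answer: Price = 1.9724


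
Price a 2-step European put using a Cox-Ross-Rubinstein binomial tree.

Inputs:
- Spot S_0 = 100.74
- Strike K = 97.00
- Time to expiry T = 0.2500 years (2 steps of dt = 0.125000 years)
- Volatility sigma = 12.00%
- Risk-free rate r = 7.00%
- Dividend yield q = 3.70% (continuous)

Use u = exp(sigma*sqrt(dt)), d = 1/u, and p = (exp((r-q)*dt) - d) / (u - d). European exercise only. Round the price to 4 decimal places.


dt = T/N = 0.125000
u = exp(sigma*sqrt(dt)) = 1.043339; d = 1/u = 0.958461
p = (exp((r-q)*dt) - d) / (u - d) = 0.538094
Discount per step: exp(-r*dt) = 0.991288
Stock lattice S(k, i) with i counting down-moves:
  k=0: S(0,0) = 100.7400
  k=1: S(1,0) = 105.1060; S(1,1) = 96.5554
  k=2: S(2,0) = 109.6612; S(2,1) = 100.7400; S(2,2) = 92.5445
Terminal payoffs V(N, i) = max(K - S_T, 0):
  V(2,0) = 0.000000; V(2,1) = 0.000000; V(2,2) = 4.455452
Backward induction: V(k, i) = exp(-r*dt) * [p * V(k+1, i) + (1-p) * V(k+1, i+1)].
  V(1,0) = exp(-r*dt) * [p*0.000000 + (1-p)*0.000000] = 0.000000
  V(1,1) = exp(-r*dt) * [p*0.000000 + (1-p)*4.455452] = 2.040070
  V(0,0) = exp(-r*dt) * [p*0.000000 + (1-p)*2.040070] = 0.934110

Answer: Price = V(0,0) = 0.9341
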